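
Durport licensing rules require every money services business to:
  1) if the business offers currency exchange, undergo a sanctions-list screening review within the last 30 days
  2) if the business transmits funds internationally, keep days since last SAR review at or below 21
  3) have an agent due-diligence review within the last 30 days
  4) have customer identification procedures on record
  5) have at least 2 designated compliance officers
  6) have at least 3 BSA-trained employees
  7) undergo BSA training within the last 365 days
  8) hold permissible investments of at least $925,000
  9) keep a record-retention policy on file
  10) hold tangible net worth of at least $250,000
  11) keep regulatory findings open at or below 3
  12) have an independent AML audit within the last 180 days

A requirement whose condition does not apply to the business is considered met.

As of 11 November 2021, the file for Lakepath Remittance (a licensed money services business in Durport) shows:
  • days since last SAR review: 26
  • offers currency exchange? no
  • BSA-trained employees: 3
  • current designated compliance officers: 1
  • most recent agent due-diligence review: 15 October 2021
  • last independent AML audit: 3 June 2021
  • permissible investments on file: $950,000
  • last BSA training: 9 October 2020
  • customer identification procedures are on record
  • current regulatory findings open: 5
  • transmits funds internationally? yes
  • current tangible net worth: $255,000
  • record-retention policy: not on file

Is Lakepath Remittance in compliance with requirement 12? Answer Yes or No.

Yes

12. independent AML audit 161 days ago vs limit 180 → met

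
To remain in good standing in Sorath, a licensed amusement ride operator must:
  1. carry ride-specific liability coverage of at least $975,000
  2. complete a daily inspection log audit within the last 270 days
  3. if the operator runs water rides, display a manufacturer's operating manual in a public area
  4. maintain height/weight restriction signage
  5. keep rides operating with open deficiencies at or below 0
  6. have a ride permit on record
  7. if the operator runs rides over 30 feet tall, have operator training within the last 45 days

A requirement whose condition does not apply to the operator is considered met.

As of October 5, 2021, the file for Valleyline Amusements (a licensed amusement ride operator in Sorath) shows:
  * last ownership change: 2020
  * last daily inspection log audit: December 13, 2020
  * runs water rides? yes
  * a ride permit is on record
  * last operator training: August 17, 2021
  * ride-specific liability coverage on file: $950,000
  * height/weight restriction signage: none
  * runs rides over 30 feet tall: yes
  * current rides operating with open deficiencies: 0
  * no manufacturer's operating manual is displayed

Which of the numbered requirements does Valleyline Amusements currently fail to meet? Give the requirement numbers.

1. ride-specific liability coverage $950,000 < $975,000 → not met
2. daily inspection log audit 296 days ago vs limit 270 → not met
3. condition 'runs water rides' holds; manufacturer's operating manual absent → not met
4. height/weight restriction signage absent → not met
5. rides operating with open deficiencies 0 ≤ 0 → met
6. ride permit present → met
7. condition 'runs rides over 30 feet tall' holds; operator training 49 days ago vs limit 45 → not met
Not met: 1, 2, 3, 4, 7

1, 2, 3, 4, 7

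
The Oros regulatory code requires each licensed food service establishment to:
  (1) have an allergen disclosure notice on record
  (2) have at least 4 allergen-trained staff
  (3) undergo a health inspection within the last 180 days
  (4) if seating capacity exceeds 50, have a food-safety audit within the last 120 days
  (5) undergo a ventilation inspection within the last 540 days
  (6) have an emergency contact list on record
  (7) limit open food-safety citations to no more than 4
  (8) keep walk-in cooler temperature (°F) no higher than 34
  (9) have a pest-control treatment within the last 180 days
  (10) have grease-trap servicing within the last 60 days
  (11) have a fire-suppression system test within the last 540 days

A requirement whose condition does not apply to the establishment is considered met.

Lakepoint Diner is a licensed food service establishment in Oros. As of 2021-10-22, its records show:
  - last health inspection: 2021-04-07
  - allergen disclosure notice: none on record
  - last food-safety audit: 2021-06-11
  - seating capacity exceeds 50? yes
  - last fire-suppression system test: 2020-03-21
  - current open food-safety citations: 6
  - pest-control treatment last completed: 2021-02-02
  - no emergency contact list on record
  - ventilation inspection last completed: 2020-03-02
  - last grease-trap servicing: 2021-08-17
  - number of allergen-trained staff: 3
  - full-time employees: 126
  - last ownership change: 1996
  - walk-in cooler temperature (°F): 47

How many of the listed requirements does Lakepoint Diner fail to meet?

11

1. allergen disclosure notice absent → not met
2. allergen-trained staff 3 < 4 → not met
3. health inspection 198 days ago vs limit 180 → not met
4. condition 'seating capacity exceeds 50' holds; food-safety audit 133 days ago vs limit 120 → not met
5. ventilation inspection 599 days ago vs limit 540 → not met
6. emergency contact list absent → not met
7. open food-safety citations 6 > 4 → not met
8. walk-in cooler temperature (°F) 47 > 34 → not met
9. pest-control treatment 262 days ago vs limit 180 → not met
10. grease-trap servicing 66 days ago vs limit 60 → not met
11. fire-suppression system test 580 days ago vs limit 540 → not met
Not met: 11 of 11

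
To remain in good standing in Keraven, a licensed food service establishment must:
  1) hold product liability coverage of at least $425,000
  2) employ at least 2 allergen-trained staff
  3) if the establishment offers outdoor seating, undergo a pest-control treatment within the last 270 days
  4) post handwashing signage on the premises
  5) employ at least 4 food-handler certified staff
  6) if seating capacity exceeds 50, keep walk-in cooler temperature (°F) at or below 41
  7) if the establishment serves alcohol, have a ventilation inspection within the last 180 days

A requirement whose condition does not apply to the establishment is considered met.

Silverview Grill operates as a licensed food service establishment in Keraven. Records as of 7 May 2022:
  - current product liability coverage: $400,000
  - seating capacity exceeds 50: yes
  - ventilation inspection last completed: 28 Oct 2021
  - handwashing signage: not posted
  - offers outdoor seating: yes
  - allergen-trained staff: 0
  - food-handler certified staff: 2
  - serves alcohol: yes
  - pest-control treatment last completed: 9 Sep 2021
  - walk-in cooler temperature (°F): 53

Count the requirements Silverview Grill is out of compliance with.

6

1. product liability coverage $400,000 < $425,000 → not met
2. allergen-trained staff 0 < 2 → not met
3. condition 'offers outdoor seating' holds; pest-control treatment 240 days ago vs limit 270 → met
4. handwashing signage absent → not met
5. food-handler certified staff 2 < 4 → not met
6. condition 'seating capacity exceeds 50' holds; walk-in cooler temperature (°F) 53 > 41 → not met
7. condition 'serves alcohol' holds; ventilation inspection 191 days ago vs limit 180 → not met
Not met: 6 of 7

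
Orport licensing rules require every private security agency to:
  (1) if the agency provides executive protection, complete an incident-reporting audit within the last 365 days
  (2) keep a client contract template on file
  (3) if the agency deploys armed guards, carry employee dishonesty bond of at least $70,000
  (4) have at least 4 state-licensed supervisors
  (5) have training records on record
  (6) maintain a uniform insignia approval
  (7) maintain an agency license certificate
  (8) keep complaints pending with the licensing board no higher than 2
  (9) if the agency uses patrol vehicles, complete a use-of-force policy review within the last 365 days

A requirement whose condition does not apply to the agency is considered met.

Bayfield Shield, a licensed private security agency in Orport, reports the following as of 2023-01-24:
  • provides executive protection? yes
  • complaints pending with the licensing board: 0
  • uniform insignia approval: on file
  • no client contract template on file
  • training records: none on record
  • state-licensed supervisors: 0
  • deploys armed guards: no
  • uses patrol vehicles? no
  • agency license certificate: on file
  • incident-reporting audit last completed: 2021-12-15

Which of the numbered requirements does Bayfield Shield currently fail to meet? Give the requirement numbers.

1. condition 'provides executive protection' holds; incident-reporting audit 405 days ago vs limit 365 → not met
2. client contract template absent → not met
3. condition 'deploys armed guards' does not hold → requirement n/a → met
4. state-licensed supervisors 0 < 4 → not met
5. training records absent → not met
6. uniform insignia approval present → met
7. agency license certificate present → met
8. complaints pending with the licensing board 0 ≤ 2 → met
9. condition 'uses patrol vehicles' does not hold → requirement n/a → met
Not met: 1, 2, 4, 5

1, 2, 4, 5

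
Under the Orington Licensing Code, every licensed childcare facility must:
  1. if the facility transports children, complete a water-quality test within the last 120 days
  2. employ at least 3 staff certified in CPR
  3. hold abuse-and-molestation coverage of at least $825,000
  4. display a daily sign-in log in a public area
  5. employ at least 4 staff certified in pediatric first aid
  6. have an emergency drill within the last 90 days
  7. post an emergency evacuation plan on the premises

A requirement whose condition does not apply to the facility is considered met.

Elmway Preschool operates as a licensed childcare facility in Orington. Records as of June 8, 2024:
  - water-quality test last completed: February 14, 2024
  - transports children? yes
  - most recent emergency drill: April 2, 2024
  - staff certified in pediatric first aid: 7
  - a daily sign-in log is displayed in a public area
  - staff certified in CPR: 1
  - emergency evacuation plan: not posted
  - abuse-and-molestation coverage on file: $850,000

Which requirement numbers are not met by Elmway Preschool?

1. condition 'transports children' holds; water-quality test 115 days ago vs limit 120 → met
2. staff certified in CPR 1 < 3 → not met
3. abuse-and-molestation coverage $850,000 ≥ $825,000 → met
4. daily sign-in log present → met
5. staff certified in pediatric first aid 7 ≥ 4 → met
6. emergency drill 67 days ago vs limit 90 → met
7. emergency evacuation plan absent → not met
Not met: 2, 7

2, 7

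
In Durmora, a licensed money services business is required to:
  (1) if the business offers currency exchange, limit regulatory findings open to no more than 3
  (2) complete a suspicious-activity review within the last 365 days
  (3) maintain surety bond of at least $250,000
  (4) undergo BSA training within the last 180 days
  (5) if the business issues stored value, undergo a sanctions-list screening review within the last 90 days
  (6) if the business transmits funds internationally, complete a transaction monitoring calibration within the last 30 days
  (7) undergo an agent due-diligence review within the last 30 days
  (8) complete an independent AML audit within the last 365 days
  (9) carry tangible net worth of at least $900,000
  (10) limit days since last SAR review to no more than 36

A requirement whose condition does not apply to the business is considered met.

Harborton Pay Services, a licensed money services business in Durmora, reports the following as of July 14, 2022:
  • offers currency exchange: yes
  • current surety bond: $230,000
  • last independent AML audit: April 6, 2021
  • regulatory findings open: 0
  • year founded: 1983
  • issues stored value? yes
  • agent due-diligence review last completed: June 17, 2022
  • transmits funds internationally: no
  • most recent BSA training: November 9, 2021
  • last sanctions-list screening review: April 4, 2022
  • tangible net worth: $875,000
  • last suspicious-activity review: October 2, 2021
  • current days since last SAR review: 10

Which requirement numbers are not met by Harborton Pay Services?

1. condition 'offers currency exchange' holds; regulatory findings open 0 ≤ 3 → met
2. suspicious-activity review 285 days ago vs limit 365 → met
3. surety bond $230,000 < $250,000 → not met
4. BSA training 247 days ago vs limit 180 → not met
5. condition 'issues stored value' holds; sanctions-list screening review 101 days ago vs limit 90 → not met
6. condition 'transmits funds internationally' does not hold → requirement n/a → met
7. agent due-diligence review 27 days ago vs limit 30 → met
8. independent AML audit 464 days ago vs limit 365 → not met
9. tangible net worth $875,000 < $900,000 → not met
10. days since last SAR review 10 ≤ 36 → met
Not met: 3, 4, 5, 8, 9

3, 4, 5, 8, 9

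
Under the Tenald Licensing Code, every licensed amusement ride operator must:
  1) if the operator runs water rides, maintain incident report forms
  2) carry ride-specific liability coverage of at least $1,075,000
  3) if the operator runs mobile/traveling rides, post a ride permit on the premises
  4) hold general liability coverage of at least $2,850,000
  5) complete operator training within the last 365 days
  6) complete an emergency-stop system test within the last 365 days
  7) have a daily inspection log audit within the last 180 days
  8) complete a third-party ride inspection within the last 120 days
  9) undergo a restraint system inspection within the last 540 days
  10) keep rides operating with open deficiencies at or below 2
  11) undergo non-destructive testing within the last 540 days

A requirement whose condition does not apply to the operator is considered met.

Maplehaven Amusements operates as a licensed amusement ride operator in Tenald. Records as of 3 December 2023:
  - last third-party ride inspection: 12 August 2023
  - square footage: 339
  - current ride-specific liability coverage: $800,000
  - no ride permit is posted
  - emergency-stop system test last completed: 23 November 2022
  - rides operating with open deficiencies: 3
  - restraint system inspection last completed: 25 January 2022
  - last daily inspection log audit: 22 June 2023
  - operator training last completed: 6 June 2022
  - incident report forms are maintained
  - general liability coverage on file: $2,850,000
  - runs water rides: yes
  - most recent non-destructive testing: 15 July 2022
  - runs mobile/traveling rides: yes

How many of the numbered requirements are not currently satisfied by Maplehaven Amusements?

6

1. condition 'runs water rides' holds; incident report forms present → met
2. ride-specific liability coverage $800,000 < $1,075,000 → not met
3. condition 'runs mobile/traveling rides' holds; ride permit absent → not met
4. general liability coverage $2,850,000 ≥ $2,850,000 → met
5. operator training 545 days ago vs limit 365 → not met
6. emergency-stop system test 375 days ago vs limit 365 → not met
7. daily inspection log audit 164 days ago vs limit 180 → met
8. third-party ride inspection 113 days ago vs limit 120 → met
9. restraint system inspection 677 days ago vs limit 540 → not met
10. rides operating with open deficiencies 3 > 2 → not met
11. non-destructive testing 506 days ago vs limit 540 → met
Not met: 6 of 11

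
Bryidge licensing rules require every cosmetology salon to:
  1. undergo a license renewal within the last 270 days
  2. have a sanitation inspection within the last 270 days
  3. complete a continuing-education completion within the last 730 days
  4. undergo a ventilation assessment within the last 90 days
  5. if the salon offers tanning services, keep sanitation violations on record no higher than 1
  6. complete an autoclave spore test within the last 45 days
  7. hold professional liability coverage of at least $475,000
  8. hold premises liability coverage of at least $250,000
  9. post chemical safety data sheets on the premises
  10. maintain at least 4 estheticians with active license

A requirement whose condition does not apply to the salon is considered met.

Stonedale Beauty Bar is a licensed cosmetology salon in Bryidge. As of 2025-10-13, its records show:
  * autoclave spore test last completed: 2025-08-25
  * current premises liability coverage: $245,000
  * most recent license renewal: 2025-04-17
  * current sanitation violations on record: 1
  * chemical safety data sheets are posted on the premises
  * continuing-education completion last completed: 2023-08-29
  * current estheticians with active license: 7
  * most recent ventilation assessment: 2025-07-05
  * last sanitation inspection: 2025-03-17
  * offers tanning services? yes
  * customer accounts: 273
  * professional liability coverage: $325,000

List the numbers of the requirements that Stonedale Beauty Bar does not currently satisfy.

3, 4, 6, 7, 8

1. license renewal 179 days ago vs limit 270 → met
2. sanitation inspection 210 days ago vs limit 270 → met
3. continuing-education completion 776 days ago vs limit 730 → not met
4. ventilation assessment 100 days ago vs limit 90 → not met
5. condition 'offers tanning services' holds; sanitation violations on record 1 ≤ 1 → met
6. autoclave spore test 49 days ago vs limit 45 → not met
7. professional liability coverage $325,000 < $475,000 → not met
8. premises liability coverage $245,000 < $250,000 → not met
9. chemical safety data sheets present → met
10. estheticians with active license 7 ≥ 4 → met
Not met: 3, 4, 6, 7, 8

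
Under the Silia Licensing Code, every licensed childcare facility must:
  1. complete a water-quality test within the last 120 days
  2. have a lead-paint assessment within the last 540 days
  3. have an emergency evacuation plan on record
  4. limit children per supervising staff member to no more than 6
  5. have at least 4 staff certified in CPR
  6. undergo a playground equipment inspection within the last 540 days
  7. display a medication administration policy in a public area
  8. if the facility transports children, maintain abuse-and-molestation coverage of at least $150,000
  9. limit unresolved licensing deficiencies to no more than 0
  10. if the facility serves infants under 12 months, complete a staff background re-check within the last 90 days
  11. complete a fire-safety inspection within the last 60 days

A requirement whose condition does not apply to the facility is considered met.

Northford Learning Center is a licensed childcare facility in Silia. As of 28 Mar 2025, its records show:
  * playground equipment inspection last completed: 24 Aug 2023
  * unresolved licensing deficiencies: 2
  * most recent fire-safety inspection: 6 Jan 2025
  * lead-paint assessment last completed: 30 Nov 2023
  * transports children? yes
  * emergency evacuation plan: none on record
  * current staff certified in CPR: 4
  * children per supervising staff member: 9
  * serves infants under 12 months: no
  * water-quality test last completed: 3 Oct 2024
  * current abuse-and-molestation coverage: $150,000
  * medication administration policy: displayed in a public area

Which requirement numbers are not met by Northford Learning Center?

1. water-quality test 176 days ago vs limit 120 → not met
2. lead-paint assessment 484 days ago vs limit 540 → met
3. emergency evacuation plan absent → not met
4. children per supervising staff member 9 > 6 → not met
5. staff certified in CPR 4 ≥ 4 → met
6. playground equipment inspection 582 days ago vs limit 540 → not met
7. medication administration policy present → met
8. condition 'transports children' holds; abuse-and-molestation coverage $150,000 ≥ $150,000 → met
9. unresolved licensing deficiencies 2 > 0 → not met
10. condition 'serves infants under 12 months' does not hold → requirement n/a → met
11. fire-safety inspection 81 days ago vs limit 60 → not met
Not met: 1, 3, 4, 6, 9, 11

1, 3, 4, 6, 9, 11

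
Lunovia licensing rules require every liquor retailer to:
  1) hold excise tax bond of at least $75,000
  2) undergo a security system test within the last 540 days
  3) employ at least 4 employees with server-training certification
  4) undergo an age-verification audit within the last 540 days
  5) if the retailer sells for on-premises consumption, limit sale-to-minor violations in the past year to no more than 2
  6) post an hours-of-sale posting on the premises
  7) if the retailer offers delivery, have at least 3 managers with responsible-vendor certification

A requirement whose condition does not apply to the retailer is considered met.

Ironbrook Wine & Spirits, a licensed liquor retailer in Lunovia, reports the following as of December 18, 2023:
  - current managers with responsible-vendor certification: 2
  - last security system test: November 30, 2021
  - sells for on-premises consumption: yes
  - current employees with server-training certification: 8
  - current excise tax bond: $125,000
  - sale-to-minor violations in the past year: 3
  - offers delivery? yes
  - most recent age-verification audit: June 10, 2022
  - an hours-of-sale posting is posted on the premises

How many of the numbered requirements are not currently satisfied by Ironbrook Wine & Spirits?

1. excise tax bond $125,000 ≥ $75,000 → met
2. security system test 748 days ago vs limit 540 → not met
3. employees with server-training certification 8 ≥ 4 → met
4. age-verification audit 556 days ago vs limit 540 → not met
5. condition 'sells for on-premises consumption' holds; sale-to-minor violations in the past year 3 > 2 → not met
6. hours-of-sale posting present → met
7. condition 'offers delivery' holds; managers with responsible-vendor certification 2 < 3 → not met
Not met: 4 of 7

4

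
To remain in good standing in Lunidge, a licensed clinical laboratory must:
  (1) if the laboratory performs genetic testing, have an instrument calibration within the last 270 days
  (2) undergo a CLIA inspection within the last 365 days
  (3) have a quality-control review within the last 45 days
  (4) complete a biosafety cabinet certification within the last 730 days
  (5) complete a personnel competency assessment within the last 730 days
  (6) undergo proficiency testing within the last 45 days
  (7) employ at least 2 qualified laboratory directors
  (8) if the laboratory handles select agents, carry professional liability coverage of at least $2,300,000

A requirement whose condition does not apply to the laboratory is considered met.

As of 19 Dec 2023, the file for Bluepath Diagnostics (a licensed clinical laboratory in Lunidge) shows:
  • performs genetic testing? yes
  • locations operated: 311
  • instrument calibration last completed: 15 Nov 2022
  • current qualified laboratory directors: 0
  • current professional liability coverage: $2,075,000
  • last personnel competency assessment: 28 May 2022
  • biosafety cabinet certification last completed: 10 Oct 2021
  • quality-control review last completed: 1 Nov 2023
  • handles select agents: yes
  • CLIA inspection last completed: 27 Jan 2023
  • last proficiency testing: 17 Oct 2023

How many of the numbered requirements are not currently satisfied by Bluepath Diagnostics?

6

1. condition 'performs genetic testing' holds; instrument calibration 399 days ago vs limit 270 → not met
2. CLIA inspection 326 days ago vs limit 365 → met
3. quality-control review 48 days ago vs limit 45 → not met
4. biosafety cabinet certification 800 days ago vs limit 730 → not met
5. personnel competency assessment 570 days ago vs limit 730 → met
6. proficiency testing 63 days ago vs limit 45 → not met
7. qualified laboratory directors 0 < 2 → not met
8. condition 'handles select agents' holds; professional liability coverage $2,075,000 < $2,300,000 → not met
Not met: 6 of 8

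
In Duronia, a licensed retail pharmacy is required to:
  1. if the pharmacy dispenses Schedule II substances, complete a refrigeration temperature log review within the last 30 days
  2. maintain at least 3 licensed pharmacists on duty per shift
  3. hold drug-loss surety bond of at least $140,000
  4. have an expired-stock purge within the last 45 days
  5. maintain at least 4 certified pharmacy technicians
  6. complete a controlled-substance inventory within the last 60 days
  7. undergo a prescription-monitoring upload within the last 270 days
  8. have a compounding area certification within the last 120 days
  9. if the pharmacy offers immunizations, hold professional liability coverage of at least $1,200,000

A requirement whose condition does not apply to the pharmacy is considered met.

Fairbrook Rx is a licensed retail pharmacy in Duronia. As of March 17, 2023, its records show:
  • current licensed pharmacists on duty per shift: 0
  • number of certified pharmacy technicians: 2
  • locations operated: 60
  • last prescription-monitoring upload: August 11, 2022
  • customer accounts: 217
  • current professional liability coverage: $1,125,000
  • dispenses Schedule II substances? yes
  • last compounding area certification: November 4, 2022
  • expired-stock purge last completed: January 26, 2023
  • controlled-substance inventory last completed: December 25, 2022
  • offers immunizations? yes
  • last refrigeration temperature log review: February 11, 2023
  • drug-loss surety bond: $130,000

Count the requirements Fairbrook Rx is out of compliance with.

8

1. condition 'dispenses Schedule II substances' holds; refrigeration temperature log review 34 days ago vs limit 30 → not met
2. licensed pharmacists on duty per shift 0 < 3 → not met
3. drug-loss surety bond $130,000 < $140,000 → not met
4. expired-stock purge 50 days ago vs limit 45 → not met
5. certified pharmacy technicians 2 < 4 → not met
6. controlled-substance inventory 82 days ago vs limit 60 → not met
7. prescription-monitoring upload 218 days ago vs limit 270 → met
8. compounding area certification 133 days ago vs limit 120 → not met
9. condition 'offers immunizations' holds; professional liability coverage $1,125,000 < $1,200,000 → not met
Not met: 8 of 9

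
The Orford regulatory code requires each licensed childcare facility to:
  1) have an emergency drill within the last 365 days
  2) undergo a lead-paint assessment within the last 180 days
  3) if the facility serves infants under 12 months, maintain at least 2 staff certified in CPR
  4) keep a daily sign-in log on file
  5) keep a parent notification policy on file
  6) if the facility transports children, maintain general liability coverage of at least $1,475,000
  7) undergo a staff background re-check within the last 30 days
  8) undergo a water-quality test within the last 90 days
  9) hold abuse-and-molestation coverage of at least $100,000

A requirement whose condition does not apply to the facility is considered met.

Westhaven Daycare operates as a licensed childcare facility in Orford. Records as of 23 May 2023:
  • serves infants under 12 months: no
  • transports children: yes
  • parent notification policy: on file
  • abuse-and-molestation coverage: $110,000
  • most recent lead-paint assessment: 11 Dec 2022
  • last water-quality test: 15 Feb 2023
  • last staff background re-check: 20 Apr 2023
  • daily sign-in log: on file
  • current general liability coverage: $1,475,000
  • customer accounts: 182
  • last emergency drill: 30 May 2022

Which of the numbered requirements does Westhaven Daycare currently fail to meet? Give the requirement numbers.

7, 8

1. emergency drill 358 days ago vs limit 365 → met
2. lead-paint assessment 163 days ago vs limit 180 → met
3. condition 'serves infants under 12 months' does not hold → requirement n/a → met
4. daily sign-in log present → met
5. parent notification policy present → met
6. condition 'transports children' holds; general liability coverage $1,475,000 ≥ $1,475,000 → met
7. staff background re-check 33 days ago vs limit 30 → not met
8. water-quality test 97 days ago vs limit 90 → not met
9. abuse-and-molestation coverage $110,000 ≥ $100,000 → met
Not met: 7, 8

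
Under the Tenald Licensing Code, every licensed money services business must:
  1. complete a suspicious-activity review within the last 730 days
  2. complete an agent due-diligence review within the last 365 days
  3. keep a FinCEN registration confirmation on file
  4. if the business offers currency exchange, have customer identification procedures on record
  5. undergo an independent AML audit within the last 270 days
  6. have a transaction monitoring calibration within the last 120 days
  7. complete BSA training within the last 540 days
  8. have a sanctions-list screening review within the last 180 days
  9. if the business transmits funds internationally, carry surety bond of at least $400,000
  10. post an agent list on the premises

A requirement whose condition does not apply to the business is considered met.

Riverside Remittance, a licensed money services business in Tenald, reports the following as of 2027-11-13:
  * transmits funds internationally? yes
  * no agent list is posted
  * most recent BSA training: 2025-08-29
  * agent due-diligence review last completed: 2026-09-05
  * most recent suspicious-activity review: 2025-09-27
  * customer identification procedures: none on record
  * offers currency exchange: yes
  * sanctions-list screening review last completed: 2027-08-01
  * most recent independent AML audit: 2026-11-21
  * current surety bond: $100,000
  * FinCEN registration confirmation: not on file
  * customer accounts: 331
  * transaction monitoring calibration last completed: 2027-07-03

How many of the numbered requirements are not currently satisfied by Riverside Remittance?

9

1. suspicious-activity review 777 days ago vs limit 730 → not met
2. agent due-diligence review 434 days ago vs limit 365 → not met
3. FinCEN registration confirmation absent → not met
4. condition 'offers currency exchange' holds; customer identification procedures absent → not met
5. independent AML audit 357 days ago vs limit 270 → not met
6. transaction monitoring calibration 133 days ago vs limit 120 → not met
7. BSA training 806 days ago vs limit 540 → not met
8. sanctions-list screening review 104 days ago vs limit 180 → met
9. condition 'transmits funds internationally' holds; surety bond $100,000 < $400,000 → not met
10. agent list absent → not met
Not met: 9 of 10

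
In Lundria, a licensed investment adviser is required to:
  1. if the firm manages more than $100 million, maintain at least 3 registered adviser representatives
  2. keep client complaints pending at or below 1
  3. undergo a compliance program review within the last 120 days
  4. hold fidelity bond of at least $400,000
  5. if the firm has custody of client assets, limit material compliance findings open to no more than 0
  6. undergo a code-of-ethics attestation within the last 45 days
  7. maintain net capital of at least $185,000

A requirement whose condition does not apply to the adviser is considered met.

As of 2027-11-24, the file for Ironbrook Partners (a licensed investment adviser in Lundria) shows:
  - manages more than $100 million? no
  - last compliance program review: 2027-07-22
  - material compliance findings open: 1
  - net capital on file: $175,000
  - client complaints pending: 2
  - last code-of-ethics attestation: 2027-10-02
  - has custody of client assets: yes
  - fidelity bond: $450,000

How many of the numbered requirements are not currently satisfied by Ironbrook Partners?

5

1. condition 'manages more than $100 million' does not hold → requirement n/a → met
2. client complaints pending 2 > 1 → not met
3. compliance program review 125 days ago vs limit 120 → not met
4. fidelity bond $450,000 ≥ $400,000 → met
5. condition 'has custody of client assets' holds; material compliance findings open 1 > 0 → not met
6. code-of-ethics attestation 53 days ago vs limit 45 → not met
7. net capital $175,000 < $185,000 → not met
Not met: 5 of 7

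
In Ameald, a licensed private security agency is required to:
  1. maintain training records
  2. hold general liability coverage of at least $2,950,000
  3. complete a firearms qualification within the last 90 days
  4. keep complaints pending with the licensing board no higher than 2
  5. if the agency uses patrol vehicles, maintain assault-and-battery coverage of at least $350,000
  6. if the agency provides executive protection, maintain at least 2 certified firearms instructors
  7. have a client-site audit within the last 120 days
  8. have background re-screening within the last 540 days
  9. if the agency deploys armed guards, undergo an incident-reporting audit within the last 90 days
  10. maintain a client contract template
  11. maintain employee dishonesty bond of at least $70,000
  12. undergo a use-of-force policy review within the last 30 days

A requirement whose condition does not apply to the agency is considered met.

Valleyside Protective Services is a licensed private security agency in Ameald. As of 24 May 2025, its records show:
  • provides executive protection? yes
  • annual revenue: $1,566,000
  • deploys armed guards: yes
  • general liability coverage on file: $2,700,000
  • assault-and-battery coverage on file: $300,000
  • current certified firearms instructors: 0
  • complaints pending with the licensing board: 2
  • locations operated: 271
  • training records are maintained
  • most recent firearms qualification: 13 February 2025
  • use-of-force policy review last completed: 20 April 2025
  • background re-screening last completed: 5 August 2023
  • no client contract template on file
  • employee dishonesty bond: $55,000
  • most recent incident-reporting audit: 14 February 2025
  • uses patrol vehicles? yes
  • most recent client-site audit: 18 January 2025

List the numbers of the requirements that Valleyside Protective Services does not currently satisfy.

2, 3, 5, 6, 7, 8, 9, 10, 11, 12

1. training records present → met
2. general liability coverage $2,700,000 < $2,950,000 → not met
3. firearms qualification 100 days ago vs limit 90 → not met
4. complaints pending with the licensing board 2 ≤ 2 → met
5. condition 'uses patrol vehicles' holds; assault-and-battery coverage $300,000 < $350,000 → not met
6. condition 'provides executive protection' holds; certified firearms instructors 0 < 2 → not met
7. client-site audit 126 days ago vs limit 120 → not met
8. background re-screening 658 days ago vs limit 540 → not met
9. condition 'deploys armed guards' holds; incident-reporting audit 99 days ago vs limit 90 → not met
10. client contract template absent → not met
11. employee dishonesty bond $55,000 < $70,000 → not met
12. use-of-force policy review 34 days ago vs limit 30 → not met
Not met: 2, 3, 5, 6, 7, 8, 9, 10, 11, 12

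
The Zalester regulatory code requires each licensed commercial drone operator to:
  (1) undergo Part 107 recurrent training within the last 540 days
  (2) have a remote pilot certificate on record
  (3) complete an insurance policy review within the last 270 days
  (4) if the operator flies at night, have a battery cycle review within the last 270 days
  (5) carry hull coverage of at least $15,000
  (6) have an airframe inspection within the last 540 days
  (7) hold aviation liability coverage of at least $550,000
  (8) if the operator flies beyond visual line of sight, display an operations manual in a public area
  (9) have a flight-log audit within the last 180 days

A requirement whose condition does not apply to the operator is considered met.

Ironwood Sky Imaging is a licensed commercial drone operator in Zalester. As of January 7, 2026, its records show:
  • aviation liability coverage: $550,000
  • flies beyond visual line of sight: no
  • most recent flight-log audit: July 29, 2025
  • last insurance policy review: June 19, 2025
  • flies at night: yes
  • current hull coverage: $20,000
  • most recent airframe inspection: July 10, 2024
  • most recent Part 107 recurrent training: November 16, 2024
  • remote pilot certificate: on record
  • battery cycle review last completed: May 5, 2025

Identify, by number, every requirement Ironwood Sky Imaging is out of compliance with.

6

1. Part 107 recurrent training 417 days ago vs limit 540 → met
2. remote pilot certificate present → met
3. insurance policy review 202 days ago vs limit 270 → met
4. condition 'flies at night' holds; battery cycle review 247 days ago vs limit 270 → met
5. hull coverage $20,000 ≥ $15,000 → met
6. airframe inspection 546 days ago vs limit 540 → not met
7. aviation liability coverage $550,000 ≥ $550,000 → met
8. condition 'flies beyond visual line of sight' does not hold → requirement n/a → met
9. flight-log audit 162 days ago vs limit 180 → met
Not met: 6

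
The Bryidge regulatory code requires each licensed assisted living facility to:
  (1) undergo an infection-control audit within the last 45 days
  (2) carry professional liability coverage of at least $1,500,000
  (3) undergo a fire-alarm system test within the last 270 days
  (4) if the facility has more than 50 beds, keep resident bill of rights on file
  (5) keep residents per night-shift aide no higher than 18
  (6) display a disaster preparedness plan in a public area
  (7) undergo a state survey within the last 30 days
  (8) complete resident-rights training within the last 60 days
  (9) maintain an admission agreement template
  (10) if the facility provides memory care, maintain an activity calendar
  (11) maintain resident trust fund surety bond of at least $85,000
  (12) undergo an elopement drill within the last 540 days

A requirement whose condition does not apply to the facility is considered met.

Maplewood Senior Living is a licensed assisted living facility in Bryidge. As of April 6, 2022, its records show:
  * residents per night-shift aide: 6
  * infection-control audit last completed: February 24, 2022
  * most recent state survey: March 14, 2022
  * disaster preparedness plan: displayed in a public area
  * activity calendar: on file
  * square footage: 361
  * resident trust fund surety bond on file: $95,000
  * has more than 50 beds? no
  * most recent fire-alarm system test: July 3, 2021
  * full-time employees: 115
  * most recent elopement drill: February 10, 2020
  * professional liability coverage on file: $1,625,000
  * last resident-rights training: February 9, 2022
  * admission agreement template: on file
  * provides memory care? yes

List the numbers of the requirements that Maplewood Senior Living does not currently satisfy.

3, 12

1. infection-control audit 41 days ago vs limit 45 → met
2. professional liability coverage $1,625,000 ≥ $1,500,000 → met
3. fire-alarm system test 277 days ago vs limit 270 → not met
4. condition 'has more than 50 beds' does not hold → requirement n/a → met
5. residents per night-shift aide 6 ≤ 18 → met
6. disaster preparedness plan present → met
7. state survey 23 days ago vs limit 30 → met
8. resident-rights training 56 days ago vs limit 60 → met
9. admission agreement template present → met
10. condition 'provides memory care' holds; activity calendar present → met
11. resident trust fund surety bond $95,000 ≥ $85,000 → met
12. elopement drill 786 days ago vs limit 540 → not met
Not met: 3, 12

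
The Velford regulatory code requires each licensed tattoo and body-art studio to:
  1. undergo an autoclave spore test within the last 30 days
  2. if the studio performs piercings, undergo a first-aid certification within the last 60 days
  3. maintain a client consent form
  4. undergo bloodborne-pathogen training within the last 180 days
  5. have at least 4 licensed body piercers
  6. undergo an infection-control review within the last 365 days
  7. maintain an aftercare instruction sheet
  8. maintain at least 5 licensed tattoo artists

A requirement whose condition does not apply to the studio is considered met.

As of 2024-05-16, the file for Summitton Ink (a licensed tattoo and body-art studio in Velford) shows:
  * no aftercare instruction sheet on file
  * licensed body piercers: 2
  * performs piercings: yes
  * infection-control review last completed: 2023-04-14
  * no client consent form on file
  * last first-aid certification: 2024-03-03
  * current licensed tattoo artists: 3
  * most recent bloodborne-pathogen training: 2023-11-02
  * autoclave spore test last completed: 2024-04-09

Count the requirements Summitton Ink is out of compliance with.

8

1. autoclave spore test 37 days ago vs limit 30 → not met
2. condition 'performs piercings' holds; first-aid certification 74 days ago vs limit 60 → not met
3. client consent form absent → not met
4. bloodborne-pathogen training 196 days ago vs limit 180 → not met
5. licensed body piercers 2 < 4 → not met
6. infection-control review 398 days ago vs limit 365 → not met
7. aftercare instruction sheet absent → not met
8. licensed tattoo artists 3 < 5 → not met
Not met: 8 of 8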